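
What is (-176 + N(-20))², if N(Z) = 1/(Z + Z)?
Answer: 49575681/1600 ≈ 30985.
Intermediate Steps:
N(Z) = 1/(2*Z)
(-176 + N(-20))² = (-176 + (½)/(-20))² = (-176 + (½)*(-1/20))² = (-176 - 1/40)² = (-7041/40)² = 49575681/1600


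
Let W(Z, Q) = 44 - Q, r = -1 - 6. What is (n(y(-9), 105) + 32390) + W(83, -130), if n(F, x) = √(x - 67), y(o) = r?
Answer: 32564 + √38 ≈ 32570.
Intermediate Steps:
r = -7
y(o) = -7
n(F, x) = √(-67 + x)
(n(y(-9), 105) + 32390) + W(83, -130) = (√(-67 + 105) + 32390) + (44 - 1*(-130)) = (√38 + 32390) + (44 + 130) = (32390 + √38) + 174 = 32564 + √38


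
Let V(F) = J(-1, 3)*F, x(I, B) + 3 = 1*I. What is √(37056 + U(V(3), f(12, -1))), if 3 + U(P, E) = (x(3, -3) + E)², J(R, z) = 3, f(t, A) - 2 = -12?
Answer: √37153 ≈ 192.75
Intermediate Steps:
x(I, B) = -3 + I (x(I, B) = -3 + 1*I = -3 + I)
f(t, A) = -10 (f(t, A) = 2 - 12 = -10)
V(F) = 3*F
U(P, E) = -3 + E² (U(P, E) = -3 + ((-3 + 3) + E)² = -3 + (0 + E)² = -3 + E²)
√(37056 + U(V(3), f(12, -1))) = √(37056 + (-3 + (-10)²)) = √(37056 + (-3 + 100)) = √(37056 + 97) = √37153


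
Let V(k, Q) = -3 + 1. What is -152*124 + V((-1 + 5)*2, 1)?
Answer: -18850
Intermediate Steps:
V(k, Q) = -2
-152*124 + V((-1 + 5)*2, 1) = -152*124 - 2 = -18848 - 2 = -18850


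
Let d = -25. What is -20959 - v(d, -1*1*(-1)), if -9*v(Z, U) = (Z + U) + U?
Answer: -188654/9 ≈ -20962.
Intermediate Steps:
v(Z, U) = -2*U/9 - Z/9 (v(Z, U) = -((Z + U) + U)/9 = -((U + Z) + U)/9 = -(Z + 2*U)/9 = -2*U/9 - Z/9)
-20959 - v(d, -1*1*(-1)) = -20959 - (-2*(-1*1)*(-1)/9 - ⅑*(-25)) = -20959 - (-(-2)*(-1)/9 + 25/9) = -20959 - (-2/9*1 + 25/9) = -20959 - (-2/9 + 25/9) = -20959 - 1*23/9 = -20959 - 23/9 = -188654/9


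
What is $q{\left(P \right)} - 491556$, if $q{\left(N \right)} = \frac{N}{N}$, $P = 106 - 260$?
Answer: $-491555$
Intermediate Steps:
$P = -154$ ($P = 106 - 260 = -154$)
$q{\left(N \right)} = 1$
$q{\left(P \right)} - 491556 = 1 - 491556 = -491555$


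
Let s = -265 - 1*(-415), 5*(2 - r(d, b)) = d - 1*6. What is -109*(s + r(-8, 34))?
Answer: -84366/5 ≈ -16873.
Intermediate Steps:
r(d, b) = 16/5 - d/5 (r(d, b) = 2 - (d - 1*6)/5 = 2 - (d - 6)/5 = 2 - (-6 + d)/5 = 2 + (6/5 - d/5) = 16/5 - d/5)
s = 150 (s = -265 + 415 = 150)
-109*(s + r(-8, 34)) = -109*(150 + (16/5 - ⅕*(-8))) = -109*(150 + (16/5 + 8/5)) = -109*(150 + 24/5) = -109*774/5 = -84366/5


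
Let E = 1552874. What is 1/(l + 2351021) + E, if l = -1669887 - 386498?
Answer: 457532583865/294636 ≈ 1.5529e+6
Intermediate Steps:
l = -2056385
1/(l + 2351021) + E = 1/(-2056385 + 2351021) + 1552874 = 1/294636 + 1552874 = 457532583865/294636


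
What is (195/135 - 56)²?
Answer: 241081/81 ≈ 2976.3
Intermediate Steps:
(195/135 - 56)² = (195*(1/135) - 56)² = (13/9 - 56)² = (-491/9)² = 241081/81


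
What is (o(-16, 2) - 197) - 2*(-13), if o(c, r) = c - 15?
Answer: -202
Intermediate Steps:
o(c, r) = -15 + c
(o(-16, 2) - 197) - 2*(-13) = ((-15 - 16) - 197) - 2*(-13) = (-31 - 197) + 26 = -228 + 26 = -202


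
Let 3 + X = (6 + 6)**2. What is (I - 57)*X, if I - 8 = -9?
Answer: -8178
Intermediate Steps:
I = -1 (I = 8 - 9 = -1)
X = 141 (X = -3 + (6 + 6)**2 = -3 + 12**2 = -3 + 144 = 141)
(I - 57)*X = (-1 - 57)*141 = -58*141 = -8178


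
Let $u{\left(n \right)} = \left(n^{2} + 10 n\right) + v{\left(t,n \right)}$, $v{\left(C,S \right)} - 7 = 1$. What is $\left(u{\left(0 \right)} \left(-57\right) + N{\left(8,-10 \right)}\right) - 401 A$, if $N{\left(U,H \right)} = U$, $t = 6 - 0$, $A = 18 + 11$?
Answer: $-12077$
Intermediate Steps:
$A = 29$
$t = 6$ ($t = 6 + 0 = 6$)
$v{\left(C,S \right)} = 8$ ($v{\left(C,S \right)} = 7 + 1 = 8$)
$u{\left(n \right)} = 8 + n^{2} + 10 n$ ($u{\left(n \right)} = \left(n^{2} + 10 n\right) + 8 = 8 + n^{2} + 10 n$)
$\left(u{\left(0 \right)} \left(-57\right) + N{\left(8,-10 \right)}\right) - 401 A = \left(\left(8 + 0^{2} + 10 \cdot 0\right) \left(-57\right) + 8\right) - 401 \cdot 29 = \left(\left(8 + 0 + 0\right) \left(-57\right) + 8\right) - 11629 = \left(8 \left(-57\right) + 8\right) - 11629 = \left(-456 + 8\right) - 11629 = -448 - 11629 = -12077$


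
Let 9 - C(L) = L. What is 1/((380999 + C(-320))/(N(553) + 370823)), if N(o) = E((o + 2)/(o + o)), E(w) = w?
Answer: 410130793/421748768 ≈ 0.97245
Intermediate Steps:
C(L) = 9 - L
N(o) = (2 + o)/(2*o) (N(o) = (o + 2)/(o + o) = (2 + o)/((2*o)) = (2 + o)*(1/(2*o)) = (2 + o)/(2*o))
1/((380999 + C(-320))/(N(553) + 370823)) = 1/((380999 + (9 - 1*(-320)))/((1/2)*(2 + 553)/553 + 370823)) = 1/((380999 + (9 + 320))/((1/2)*(1/553)*555 + 370823)) = 1/((380999 + 329)/(555/1106 + 370823)) = 1/(381328/(410130793/1106)) = 1/(381328*(1106/410130793)) = 1/(421748768/410130793) = 410130793/421748768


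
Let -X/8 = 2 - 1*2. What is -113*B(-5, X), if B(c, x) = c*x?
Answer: 0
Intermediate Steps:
X = 0 (X = -8*(2 - 1*2) = -8*(2 - 2) = -8*0 = 0)
-113*B(-5, X) = -(-565)*0 = -113*0 = 0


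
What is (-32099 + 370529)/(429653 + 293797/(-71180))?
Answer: 8029815800/10194135581 ≈ 0.78769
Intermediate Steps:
(-32099 + 370529)/(429653 + 293797/(-71180)) = 338430/(429653 + 293797*(-1/71180)) = 338430/(429653 - 293797/71180) = 338430/(30582406743/71180) = 338430*(71180/30582406743) = 8029815800/10194135581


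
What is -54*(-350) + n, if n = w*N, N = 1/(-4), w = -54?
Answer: 37827/2 ≈ 18914.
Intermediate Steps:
N = -1/4 ≈ -0.25000
n = 27/2 (n = -54*(-1/4) = 27/2 ≈ 13.500)
-54*(-350) + n = -54*(-350) + 27/2 = 18900 + 27/2 = 37827/2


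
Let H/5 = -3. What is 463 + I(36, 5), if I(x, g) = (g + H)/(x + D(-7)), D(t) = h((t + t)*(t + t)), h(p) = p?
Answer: 53703/116 ≈ 462.96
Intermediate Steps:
D(t) = 4*t² (D(t) = (t + t)*(t + t) = (2*t)*(2*t) = 4*t²)
H = -15 (H = 5*(-3) = -15)
I(x, g) = (-15 + g)/(196 + x) (I(x, g) = (g - 15)/(x + 4*(-7)²) = (-15 + g)/(x + 4*49) = (-15 + g)/(x + 196) = (-15 + g)/(196 + x))
463 + I(36, 5) = 463 + (-15 + 5)/(196 + 36) = 463 - 10/232 = 463 + (1/232)*(-10) = 463 - 5/116 = 53703/116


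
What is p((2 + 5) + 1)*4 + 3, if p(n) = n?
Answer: 35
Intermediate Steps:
p((2 + 5) + 1)*4 + 3 = ((2 + 5) + 1)*4 + 3 = (7 + 1)*4 + 3 = 8*4 + 3 = 32 + 3 = 35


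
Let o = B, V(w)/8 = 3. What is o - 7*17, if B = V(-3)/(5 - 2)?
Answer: -111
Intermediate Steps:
V(w) = 24 (V(w) = 8*3 = 24)
B = 8 (B = 24/(5 - 2) = 24/3 = (1/3)*24 = 8)
o = 8
o - 7*17 = 8 - 7*17 = 8 - 1*119 = 8 - 119 = -111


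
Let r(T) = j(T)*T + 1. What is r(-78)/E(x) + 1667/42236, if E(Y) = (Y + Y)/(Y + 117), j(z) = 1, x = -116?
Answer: 909729/2449688 ≈ 0.37137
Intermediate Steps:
E(Y) = 2*Y/(117 + Y) (E(Y) = (2*Y)/(117 + Y) = 2*Y/(117 + Y))
r(T) = 1 + T (r(T) = 1*T + 1 = T + 1 = 1 + T)
r(-78)/E(x) + 1667/42236 = (1 - 78)/((2*(-116)/(117 - 116))) + 1667/42236 = -77/(2*(-116)/1) + 1667*(1/42236) = -77/(2*(-116)*1) + 1667/42236 = -77/(-232) + 1667/42236 = -77*(-1/232) + 1667/42236 = 77/232 + 1667/42236 = 909729/2449688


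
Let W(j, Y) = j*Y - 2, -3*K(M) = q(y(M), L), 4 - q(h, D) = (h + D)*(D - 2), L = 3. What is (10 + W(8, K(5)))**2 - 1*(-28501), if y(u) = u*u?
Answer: 33685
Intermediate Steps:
y(u) = u**2
q(h, D) = 4 - (-2 + D)*(D + h) (q(h, D) = 4 - (h + D)*(D - 2) = 4 - (D + h)*(-2 + D) = 4 - (-2 + D)*(D + h))
K(M) = -1/3 + M**2/3 (K(M) = -(4 - 1*3**2 + 2*3 + 2*M**2 - 1*3*M**2)/3 = -(4 - 1*9 + 6 + 2*M**2 - 3*M**2)/3 = -(4 - 9 + 6 + 2*M**2 - 3*M**2)/3 = -(1 - M**2)/3 = -1/3 + M**2/3)
W(j, Y) = -2 + Y*j (W(j, Y) = Y*j - 2 = -2 + Y*j)
(10 + W(8, K(5)))**2 - 1*(-28501) = (10 + (-2 + (-1/3 + (1/3)*5**2)*8))**2 - 1*(-28501) = (10 + (-2 + (-1/3 + (1/3)*25)*8))**2 + 28501 = (10 + (-2 + (-1/3 + 25/3)*8))**2 + 28501 = (10 + (-2 + 8*8))**2 + 28501 = (10 + (-2 + 64))**2 + 28501 = (10 + 62)**2 + 28501 = 72**2 + 28501 = 5184 + 28501 = 33685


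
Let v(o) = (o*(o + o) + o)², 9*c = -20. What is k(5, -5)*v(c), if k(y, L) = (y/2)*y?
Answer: 4805000/6561 ≈ 732.36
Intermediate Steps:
c = -20/9 (c = (⅑)*(-20) = -20/9 ≈ -2.2222)
v(o) = (o + 2*o²)² (v(o) = (o*(2*o) + o)² = (2*o² + o)² = (o + 2*o²)²)
k(y, L) = y²/2 (k(y, L) = (y*(½))*y = (y/2)*y = y²/2)
k(5, -5)*v(c) = ((½)*5²)*((-20/9)²*(1 + 2*(-20/9))²) = ((½)*25)*(400*(1 - 40/9)²/81) = 25*(400*(-31/9)²/81)/2 = 25*((400/81)*(961/81))/2 = (25/2)*(384400/6561) = 4805000/6561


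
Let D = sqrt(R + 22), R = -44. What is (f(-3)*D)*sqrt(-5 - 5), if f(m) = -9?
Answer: 18*sqrt(55) ≈ 133.49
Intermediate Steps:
D = I*sqrt(22) (D = sqrt(-44 + 22) = sqrt(-22) = I*sqrt(22) ≈ 4.6904*I)
(f(-3)*D)*sqrt(-5 - 5) = (-9*I*sqrt(22))*sqrt(-5 - 5) = (-9*I*sqrt(22))*sqrt(-10) = (-9*I*sqrt(22))*(I*sqrt(10)) = 18*sqrt(55)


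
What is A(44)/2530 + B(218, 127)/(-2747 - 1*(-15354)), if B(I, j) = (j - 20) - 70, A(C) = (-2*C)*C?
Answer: -2214577/1449805 ≈ -1.5275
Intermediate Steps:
A(C) = -2*C²
B(I, j) = -90 + j (B(I, j) = (-20 + j) - 70 = -90 + j)
A(44)/2530 + B(218, 127)/(-2747 - 1*(-15354)) = -2*44²/2530 + (-90 + 127)/(-2747 - 1*(-15354)) = -2*1936*(1/2530) + 37/(-2747 + 15354) = -3872*1/2530 + 37/12607 = -176/115 + 37*(1/12607) = -176/115 + 37/12607 = -2214577/1449805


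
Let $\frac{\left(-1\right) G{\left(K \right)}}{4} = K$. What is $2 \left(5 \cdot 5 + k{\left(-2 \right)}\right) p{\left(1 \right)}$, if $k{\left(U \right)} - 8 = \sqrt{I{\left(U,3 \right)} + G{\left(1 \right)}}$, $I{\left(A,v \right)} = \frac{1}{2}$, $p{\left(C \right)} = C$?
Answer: $66 + i \sqrt{14} \approx 66.0 + 3.7417 i$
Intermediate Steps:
$I{\left(A,v \right)} = \frac{1}{2}$
$G{\left(K \right)} = - 4 K$
$k{\left(U \right)} = 8 + \frac{i \sqrt{14}}{2}$ ($k{\left(U \right)} = 8 + \sqrt{\frac{1}{2} - 4} = 8 + \sqrt{- \frac{7}{2}} = 8 + \frac{i \sqrt{14}}{2}$)
$2 \left(5 \cdot 5 + k{\left(-2 \right)}\right) p{\left(1 \right)} = 2 \left(5 \cdot 5 + \left(8 + \frac{i \sqrt{14}}{2}\right)\right) 1 = 2 \left(25 + \left(8 + \frac{i \sqrt{14}}{2}\right)\right) 1 = 2 \left(33 + \frac{i \sqrt{14}}{2}\right) 1 = \left(66 + i \sqrt{14}\right) 1 = 66 + i \sqrt{14}$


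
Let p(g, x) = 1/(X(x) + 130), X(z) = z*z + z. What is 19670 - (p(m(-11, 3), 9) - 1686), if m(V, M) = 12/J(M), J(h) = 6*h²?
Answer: 4698319/220 ≈ 21356.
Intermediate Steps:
X(z) = z + z² (X(z) = z² + z = z + z²)
m(V, M) = 2/M² (m(V, M) = 12/((6*M²)) = 12*(1/(6*M²)) = 2/M²)
p(g, x) = 1/(130 + x*(1 + x)) (p(g, x) = 1/(x*(1 + x) + 130) = 1/(130 + x*(1 + x)))
19670 - (p(m(-11, 3), 9) - 1686) = 19670 - (1/(130 + 9*(1 + 9)) - 1686) = 19670 - (1/(130 + 9*10) - 1686) = 19670 - (1/(130 + 90) - 1686) = 19670 - (1/220 - 1686) = 19670 - 1*(-370919/220) = 19670 + 370919/220 = 4698319/220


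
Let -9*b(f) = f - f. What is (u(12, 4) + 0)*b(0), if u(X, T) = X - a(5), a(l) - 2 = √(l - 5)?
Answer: 0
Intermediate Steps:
b(f) = 0 (b(f) = -(f - f)/9 = -⅑*0 = 0)
a(l) = 2 + √(-5 + l) (a(l) = 2 + √(l - 5) = 2 + √(-5 + l))
u(X, T) = -2 + X (u(X, T) = X - (2 + √(-5 + 5)) = X - (2 + √0) = X - (2 + 0) = X - 1*2 = X - 2 = -2 + X)
(u(12, 4) + 0)*b(0) = ((-2 + 12) + 0)*0 = (10 + 0)*0 = 10*0 = 0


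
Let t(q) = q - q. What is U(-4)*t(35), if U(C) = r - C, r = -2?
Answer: 0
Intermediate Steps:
t(q) = 0
U(C) = -2 - C
U(-4)*t(35) = (-2 - 1*(-4))*0 = (-2 + 4)*0 = 2*0 = 0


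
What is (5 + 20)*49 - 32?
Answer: 1193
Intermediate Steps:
(5 + 20)*49 - 32 = 25*49 - 32 = 1225 - 32 = 1193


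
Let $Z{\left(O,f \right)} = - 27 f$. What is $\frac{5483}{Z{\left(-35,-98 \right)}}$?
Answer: $\frac{5483}{2646} \approx 2.0722$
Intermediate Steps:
$\frac{5483}{Z{\left(-35,-98 \right)}} = \frac{5483}{\left(-27\right) \left(-98\right)} = \frac{5483}{2646}$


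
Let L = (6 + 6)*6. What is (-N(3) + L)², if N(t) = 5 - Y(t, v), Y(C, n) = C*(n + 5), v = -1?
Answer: 6241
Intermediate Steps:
Y(C, n) = C*(5 + n)
N(t) = 5 - 4*t (N(t) = 5 - t*(5 - 1) = 5 - t*4 = 5 - 4*t)
L = 72 (L = 12*6 = 72)
(-N(3) + L)² = (-(5 - 4*3) + 72)² = (-(5 - 12) + 72)² = (-1*(-7) + 72)² = (7 + 72)² = 79² = 6241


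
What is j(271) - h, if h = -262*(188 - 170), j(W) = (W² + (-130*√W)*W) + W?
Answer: 78428 - 35230*√271 ≈ -5.0153e+5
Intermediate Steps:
j(W) = W + W² - 130*W^(3/2) (j(W) = (W² - 130*W^(3/2)) + W = W + W² - 130*W^(3/2))
h = -4716 (h = -262*18 = -4716)
j(271) - h = (271 + 271² - 35230*√271) - 1*(-4716) = (271 + 73441 - 35230*√271) + 4716 = (73712 - 35230*√271) + 4716 = 78428 - 35230*√271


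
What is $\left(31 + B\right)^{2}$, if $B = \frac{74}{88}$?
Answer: $\frac{1962801}{1936} \approx 1013.8$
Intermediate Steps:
$B = \frac{37}{44}$ ($B = 74 \cdot \frac{1}{88} = \frac{37}{44} \approx 0.84091$)
$\left(31 + B\right)^{2} = \left(31 + \frac{37}{44}\right)^{2} = \left(\frac{1401}{44}\right)^{2} = \frac{1962801}{1936}$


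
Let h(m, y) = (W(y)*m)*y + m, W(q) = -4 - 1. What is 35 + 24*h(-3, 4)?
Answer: 1403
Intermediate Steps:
W(q) = -5
h(m, y) = m - 5*m*y (h(m, y) = (-5*m)*y + m = -5*m*y + m = m - 5*m*y)
35 + 24*h(-3, 4) = 35 + 24*(-3*(1 - 5*4)) = 35 + 24*(-3*(1 - 20)) = 35 + 24*(-3*(-19)) = 35 + 24*57 = 35 + 1368 = 1403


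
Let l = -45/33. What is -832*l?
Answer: 12480/11 ≈ 1134.5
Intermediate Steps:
l = -15/11 (l = -45*1/33 = -15/11 ≈ -1.3636)
-832*l = -832*(-15/11) = 12480/11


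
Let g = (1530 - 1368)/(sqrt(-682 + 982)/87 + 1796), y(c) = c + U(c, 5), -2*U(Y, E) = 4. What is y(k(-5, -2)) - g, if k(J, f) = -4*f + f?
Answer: 7954711094/2034557267 + 11745*sqrt(3)/2034557267 ≈ 3.9098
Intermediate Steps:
U(Y, E) = -2 (U(Y, E) = -1/2*4 = -2)
k(J, f) = -3*f
y(c) = -2 + c (y(c) = c - 2 = -2 + c)
g = 162/(1796 + 10*sqrt(3)/87) (g = 162/(sqrt(300)*(1/87) + 1796) = 162/((10*sqrt(3))*(1/87) + 1796) = 162/(10*sqrt(3)/87 + 1796) = 162/(1796 + 10*sqrt(3)/87) ≈ 0.090190)
y(k(-5, -2)) - g = (-2 - 3*(-2)) - (183517974/2034557267 - 11745*sqrt(3)/2034557267) = (-2 + 6) + (-183517974/2034557267 + 11745*sqrt(3)/2034557267) = 4 + (-183517974/2034557267 + 11745*sqrt(3)/2034557267) = 7954711094/2034557267 + 11745*sqrt(3)/2034557267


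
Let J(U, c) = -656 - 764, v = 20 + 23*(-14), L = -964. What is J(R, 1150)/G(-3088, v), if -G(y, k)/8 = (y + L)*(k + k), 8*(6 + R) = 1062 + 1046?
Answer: 355/4894816 ≈ 7.2526e-5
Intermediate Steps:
R = 515/2 (R = -6 + (1062 + 1046)/8 = -6 + (⅛)*2108 = -6 + 527/2 = 515/2 ≈ 257.50)
v = -302 (v = 20 - 322 = -302)
J(U, c) = -1420
G(y, k) = -16*k*(-964 + y) (G(y, k) = -8*(y - 964)*(k + k) = -8*(-964 + y)*2*k = -16*k*(-964 + y))
J(R, 1150)/G(-3088, v) = -1420*(-1/(4832*(964 - 1*(-3088)))) = -1420*(-1/(4832*(964 + 3088))) = -1420/(16*(-302)*4052) = -1420/(-19579264) = -1420*(-1/19579264) = 355/4894816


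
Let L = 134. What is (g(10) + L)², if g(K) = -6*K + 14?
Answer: 7744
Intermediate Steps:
g(K) = 14 - 6*K
(g(10) + L)² = ((14 - 6*10) + 134)² = ((14 - 60) + 134)² = (-46 + 134)² = 88² = 7744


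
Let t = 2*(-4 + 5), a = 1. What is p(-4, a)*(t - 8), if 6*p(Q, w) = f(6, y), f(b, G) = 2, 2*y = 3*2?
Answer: -2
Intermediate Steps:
y = 3 (y = (3*2)/2 = (½)*6 = 3)
p(Q, w) = ⅓ (p(Q, w) = (⅙)*2 = ⅓)
t = 2 (t = 2*1 = 2)
p(-4, a)*(t - 8) = (2 - 8)/3 = (⅓)*(-6) = -2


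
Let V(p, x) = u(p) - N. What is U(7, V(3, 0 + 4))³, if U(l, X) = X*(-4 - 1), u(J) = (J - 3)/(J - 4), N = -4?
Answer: -8000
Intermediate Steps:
u(J) = (-3 + J)/(-4 + J)
V(p, x) = 4 + (-3 + p)/(-4 + p) (V(p, x) = (-3 + p)/(-4 + p) - 1*(-4) = (-3 + p)/(-4 + p) + 4 = 4 + (-3 + p)/(-4 + p))
U(l, X) = -5*X (U(l, X) = X*(-5) = -5*X)
U(7, V(3, 0 + 4))³ = (-5*(-19 + 5*3)/(-4 + 3))³ = (-5*(-19 + 15)/(-1))³ = (-(-5)*(-4))³ = (-5*4)³ = (-20)³ = -8000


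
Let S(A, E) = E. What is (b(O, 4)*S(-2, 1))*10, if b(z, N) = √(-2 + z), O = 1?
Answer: 10*I ≈ 10.0*I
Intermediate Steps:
(b(O, 4)*S(-2, 1))*10 = (√(-2 + 1)*1)*10 = (√(-1)*1)*10 = (I*1)*10 = I*10 = 10*I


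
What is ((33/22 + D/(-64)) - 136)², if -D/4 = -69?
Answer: 4932841/256 ≈ 19269.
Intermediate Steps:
D = 276 (D = -4*(-69) = 276)
((33/22 + D/(-64)) - 136)² = ((33/22 + 276/(-64)) - 136)² = ((33*(1/22) + 276*(-1/64)) - 136)² = ((3/2 - 69/16) - 136)² = (-45/16 - 136)² = (-2221/16)² = 4932841/256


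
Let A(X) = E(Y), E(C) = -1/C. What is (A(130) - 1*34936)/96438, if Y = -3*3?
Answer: -314423/867942 ≈ -0.36226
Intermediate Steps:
Y = -9
A(X) = 1/9 (A(X) = -1/(-9) = -1*(-1/9) = 1/9)
(A(130) - 1*34936)/96438 = (1/9 - 1*34936)/96438 = (1/9 - 34936)*(1/96438) = -314423/9*1/96438 = -314423/867942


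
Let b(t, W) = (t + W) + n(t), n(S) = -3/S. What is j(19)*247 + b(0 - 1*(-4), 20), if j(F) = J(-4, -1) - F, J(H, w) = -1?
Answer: -19667/4 ≈ -4916.8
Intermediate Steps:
j(F) = -1 - F
b(t, W) = W + t - 3/t (b(t, W) = (t + W) - 3/t = (W + t) - 3/t = W + t - 3/t)
j(19)*247 + b(0 - 1*(-4), 20) = (-1 - 1*19)*247 + (20 + (0 - 1*(-4)) - 3/(0 - 1*(-4))) = (-1 - 19)*247 + (20 + (0 + 4) - 3/(0 + 4)) = -20*247 + (20 + 4 - 3/4) = -4940 + (20 + 4 - 3*1/4) = -4940 + (20 + 4 - 3/4) = -4940 + 93/4 = -19667/4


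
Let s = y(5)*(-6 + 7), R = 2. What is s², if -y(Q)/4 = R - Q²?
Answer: 8464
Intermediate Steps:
y(Q) = -8 + 4*Q² (y(Q) = -4*(2 - Q²) = -8 + 4*Q²)
s = 92 (s = (-8 + 4*5²)*(-6 + 7) = (-8 + 4*25)*1 = (-8 + 100)*1 = 92*1 = 92)
s² = 92² = 8464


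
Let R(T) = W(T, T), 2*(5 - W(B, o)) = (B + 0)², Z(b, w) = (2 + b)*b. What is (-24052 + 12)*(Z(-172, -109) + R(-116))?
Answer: -541308680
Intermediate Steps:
Z(b, w) = b*(2 + b)
W(B, o) = 5 - B²/2 (W(B, o) = 5 - (B + 0)²/2 = 5 - B²/2)
R(T) = 5 - T²/2
(-24052 + 12)*(Z(-172, -109) + R(-116)) = (-24052 + 12)*(-172*(2 - 172) + (5 - ½*(-116)²)) = -24040*(-172*(-170) + (5 - ½*13456)) = -24040*(29240 + (5 - 6728)) = -24040*(29240 - 6723) = -24040*22517 = -541308680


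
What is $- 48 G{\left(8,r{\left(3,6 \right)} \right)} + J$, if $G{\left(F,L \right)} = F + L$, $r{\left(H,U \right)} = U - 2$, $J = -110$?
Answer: $-686$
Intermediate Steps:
$r{\left(H,U \right)} = -2 + U$
$- 48 G{\left(8,r{\left(3,6 \right)} \right)} + J = - 48 \left(8 + \left(-2 + 6\right)\right) - 110 = - 48 \left(8 + 4\right) - 110 = \left(-48\right) 12 - 110 = -576 - 110 = -686$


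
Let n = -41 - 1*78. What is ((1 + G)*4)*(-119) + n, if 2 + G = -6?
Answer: 3213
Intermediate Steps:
G = -8 (G = -2 - 6 = -8)
n = -119 (n = -41 - 78 = -119)
((1 + G)*4)*(-119) + n = ((1 - 8)*4)*(-119) - 119 = -7*4*(-119) - 119 = -28*(-119) - 119 = 3332 - 119 = 3213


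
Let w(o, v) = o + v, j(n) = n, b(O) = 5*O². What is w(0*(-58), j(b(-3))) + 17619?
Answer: 17664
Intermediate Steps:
w(0*(-58), j(b(-3))) + 17619 = (0*(-58) + 5*(-3)²) + 17619 = (0 + 5*9) + 17619 = (0 + 45) + 17619 = 45 + 17619 = 17664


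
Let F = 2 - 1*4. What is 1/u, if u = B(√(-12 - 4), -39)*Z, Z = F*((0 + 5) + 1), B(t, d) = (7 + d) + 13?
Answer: 1/228 ≈ 0.0043860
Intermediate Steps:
F = -2 (F = 2 - 4 = -2)
B(t, d) = 20 + d
Z = -12 (Z = -2*((0 + 5) + 1) = -2*(5 + 1) = -2*6 = -12)
u = 228 (u = (20 - 39)*(-12) = -19*(-12) = 228)
1/u = 1/228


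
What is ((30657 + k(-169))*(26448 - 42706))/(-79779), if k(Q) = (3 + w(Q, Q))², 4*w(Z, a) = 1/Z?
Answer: 113916732920969/18228544152 ≈ 6249.4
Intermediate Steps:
w(Z, a) = 1/(4*Z)
k(Q) = (3 + 1/(4*Q))²
((30657 + k(-169))*(26448 - 42706))/(-79779) = ((30657 + (1/16)*(1 + 12*(-169))²/(-169)²)*(26448 - 42706))/(-79779) = ((30657 + (1/16)*(1/28561)*(1 - 2028)²)*(-16258))*(-1/79779) = ((30657 + (1/16)*(1/28561)*(-2027)²)*(-16258))*(-1/79779) = ((30657 + (1/16)*(1/28561)*4108729)*(-16258))*(-1/79779) = ((30657 + 4108729/456976)*(-16258))*(-1/79779) = ((14013621961/456976)*(-16258))*(-1/79779) = -113916732920969/228488*(-1/79779) = 113916732920969/18228544152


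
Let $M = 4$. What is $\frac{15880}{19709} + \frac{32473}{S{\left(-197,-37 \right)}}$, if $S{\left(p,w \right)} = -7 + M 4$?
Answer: $\frac{640153277}{177381} \approx 3608.9$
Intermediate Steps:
$S{\left(p,w \right)} = 9$ ($S{\left(p,w \right)} = -7 + 4 \cdot 4 = -7 + 16 = 9$)
$\frac{15880}{19709} + \frac{32473}{S{\left(-197,-37 \right)}} = \frac{15880}{19709} + \frac{32473}{9} = \frac{640153277}{177381}$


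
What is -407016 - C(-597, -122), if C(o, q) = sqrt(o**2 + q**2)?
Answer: -407016 - 169*sqrt(13) ≈ -4.0763e+5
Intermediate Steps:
-407016 - C(-597, -122) = -407016 - sqrt((-597)**2 + (-122)**2) = -407016 - sqrt(356409 + 14884) = -407016 - sqrt(371293) = -407016 - 169*sqrt(13)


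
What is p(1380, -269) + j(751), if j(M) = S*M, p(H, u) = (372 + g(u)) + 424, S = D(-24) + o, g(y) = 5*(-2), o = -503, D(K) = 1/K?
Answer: -9047959/24 ≈ -3.7700e+5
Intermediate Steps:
g(y) = -10
S = -12073/24 (S = 1/(-24) - 503 = -1/24 - 503 = -12073/24 ≈ -503.04)
p(H, u) = 786 (p(H, u) = (372 - 10) + 424 = 362 + 424 = 786)
j(M) = -12073*M/24
p(1380, -269) + j(751) = 786 - 12073/24*751 = 786 - 9066823/24 = -9047959/24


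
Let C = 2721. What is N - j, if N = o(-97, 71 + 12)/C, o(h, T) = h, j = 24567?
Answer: -66846904/2721 ≈ -24567.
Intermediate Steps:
N = -97/2721 ≈ -0.035649
N - j = -97/2721 - 1*24567 = -97/2721 - 24567 = -66846904/2721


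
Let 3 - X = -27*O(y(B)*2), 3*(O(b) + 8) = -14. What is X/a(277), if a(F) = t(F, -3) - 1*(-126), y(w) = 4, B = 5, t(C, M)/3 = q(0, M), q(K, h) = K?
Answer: -113/42 ≈ -2.6905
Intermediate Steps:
t(C, M) = 0 (t(C, M) = 3*0 = 0)
O(b) = -38/3 (O(b) = -8 + (⅓)*(-14) = -8 - 14/3 = -38/3)
a(F) = 126 (a(F) = 0 - 1*(-126) = 0 + 126 = 126)
X = -339 (X = 3 - (-27)*(-38)/3 = 3 - 1*342 = 3 - 342 = -339)
X/a(277) = -339/126 = -339*1/126 = -113/42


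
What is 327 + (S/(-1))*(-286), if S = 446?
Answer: 127883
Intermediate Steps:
327 + (S/(-1))*(-286) = 327 + (446/(-1))*(-286) = 327 + (446*(-1))*(-286) = 327 - 446*(-286) = 327 + 127556 = 127883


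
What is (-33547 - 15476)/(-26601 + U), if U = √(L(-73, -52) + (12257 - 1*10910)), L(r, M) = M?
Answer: 1304060823/707611906 + 49023*√1295/707611906 ≈ 1.8454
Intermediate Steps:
U = √1295 (U = √(-52 + (12257 - 1*10910)) = √(-52 + (12257 - 10910)) = √(-52 + 1347) = √1295 ≈ 35.986)
(-33547 - 15476)/(-26601 + U) = (-33547 - 15476)/(-26601 + √1295) = -49023/(-26601 + √1295)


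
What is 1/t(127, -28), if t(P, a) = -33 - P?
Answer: -1/160 ≈ -0.0062500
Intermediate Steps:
1/t(127, -28) = 1/(-33 - 1*127) = 1/(-33 - 127) = 1/(-160) = -1/160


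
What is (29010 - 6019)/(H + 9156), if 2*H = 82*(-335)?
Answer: -22991/4579 ≈ -5.0210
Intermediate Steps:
H = -13735 (H = (82*(-335))/2 = (½)*(-27470) = -13735)
(29010 - 6019)/(H + 9156) = (29010 - 6019)/(-13735 + 9156) = 22991/(-4579) = 22991*(-1/4579) = -22991/4579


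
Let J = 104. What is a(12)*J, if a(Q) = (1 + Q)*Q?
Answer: 16224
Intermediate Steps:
a(Q) = Q*(1 + Q)
a(12)*J = (12*(1 + 12))*104 = (12*13)*104 = 156*104 = 16224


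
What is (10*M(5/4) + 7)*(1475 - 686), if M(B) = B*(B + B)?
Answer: 120717/4 ≈ 30179.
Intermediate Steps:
M(B) = 2*B**2 (M(B) = B*(2*B) = 2*B**2)
(10*M(5/4) + 7)*(1475 - 686) = (10*(2*(5/4)**2) + 7)*(1475 - 686) = (10*(2*(5*(1/4))**2) + 7)*789 = (10*(2*(5/4)**2) + 7)*789 = (10*(2*(25/16)) + 7)*789 = (10*(25/8) + 7)*789 = (125/4 + 7)*789 = (153/4)*789 = 120717/4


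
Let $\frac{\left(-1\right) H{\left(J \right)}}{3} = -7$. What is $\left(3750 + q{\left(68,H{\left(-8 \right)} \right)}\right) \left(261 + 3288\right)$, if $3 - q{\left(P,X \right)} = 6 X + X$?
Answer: $12797694$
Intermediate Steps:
$H{\left(J \right)} = 21$ ($H{\left(J \right)} = \left(-3\right) \left(-7\right) = 21$)
$q{\left(P,X \right)} = 3 - 7 X$ ($q{\left(P,X \right)} = 3 - \left(6 X + X\right) = 3 - 7 X$)
$\left(3750 + q{\left(68,H{\left(-8 \right)} \right)}\right) \left(261 + 3288\right) = \left(3750 + \left(3 - 147\right)\right) \left(261 + 3288\right) = \left(3750 + \left(3 - 147\right)\right) 3549 = \left(3750 - 144\right) 3549 = 3606 \cdot 3549 = 12797694$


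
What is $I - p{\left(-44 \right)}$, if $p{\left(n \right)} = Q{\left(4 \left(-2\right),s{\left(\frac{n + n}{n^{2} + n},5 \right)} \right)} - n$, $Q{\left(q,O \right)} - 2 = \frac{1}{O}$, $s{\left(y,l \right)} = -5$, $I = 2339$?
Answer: $\frac{11466}{5} \approx 2293.2$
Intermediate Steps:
$Q{\left(q,O \right)} = 2 + \frac{1}{O}$
$p{\left(n \right)} = \frac{9}{5} - n$ ($p{\left(n \right)} = \left(2 + \frac{1}{-5}\right) - n = \left(2 - \frac{1}{5}\right) - n = \frac{9}{5} - n$)
$I - p{\left(-44 \right)} = 2339 - \left(\frac{9}{5} - -44\right) = 2339 - \left(\frac{9}{5} + 44\right) = 2339 - \frac{229}{5} = \frac{11466}{5}$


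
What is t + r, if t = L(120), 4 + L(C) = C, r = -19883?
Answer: -19767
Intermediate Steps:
L(C) = -4 + C
t = 116 (t = -4 + 120 = 116)
t + r = 116 - 19883 = -19767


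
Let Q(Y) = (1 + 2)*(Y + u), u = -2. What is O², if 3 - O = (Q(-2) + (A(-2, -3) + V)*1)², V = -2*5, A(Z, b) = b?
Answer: 386884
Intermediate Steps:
Q(Y) = -6 + 3*Y (Q(Y) = (1 + 2)*(Y - 2) = 3*(-2 + Y) = -6 + 3*Y)
V = -10
O = -622 (O = 3 - ((-6 + 3*(-2)) + (-3 - 10)*1)² = 3 - ((-6 - 6) - 13*1)² = 3 - (-12 - 13)² = 3 - 1*(-25)² = 3 - 1*625 = 3 - 625 = -622)
O² = (-622)² = 386884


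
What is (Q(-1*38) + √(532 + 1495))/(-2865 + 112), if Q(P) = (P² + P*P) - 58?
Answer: -2830/2753 - √2027/2753 ≈ -1.0443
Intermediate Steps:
Q(P) = -58 + 2*P² (Q(P) = (P² + P²) - 58 = 2*P² - 58 = -58 + 2*P²)
(Q(-1*38) + √(532 + 1495))/(-2865 + 112) = ((-58 + 2*(-1*38)²) + √(532 + 1495))/(-2865 + 112) = ((-58 + 2*(-38)²) + √2027)/(-2753) = ((-58 + 2*1444) + √2027)*(-1/2753) = ((-58 + 2888) + √2027)*(-1/2753) = (2830 + √2027)*(-1/2753) = -2830/2753 - √2027/2753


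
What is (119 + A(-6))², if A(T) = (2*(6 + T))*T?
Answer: 14161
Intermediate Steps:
A(T) = T*(12 + 2*T) (A(T) = (12 + 2*T)*T = T*(12 + 2*T))
(119 + A(-6))² = (119 + 2*(-6)*(6 - 6))² = (119 + 2*(-6)*0)² = (119 + 0)² = 119² = 14161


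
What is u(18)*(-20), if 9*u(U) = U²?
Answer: -720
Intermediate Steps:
u(U) = U²/9
u(18)*(-20) = ((⅑)*18²)*(-20) = ((⅑)*324)*(-20) = 36*(-20) = -720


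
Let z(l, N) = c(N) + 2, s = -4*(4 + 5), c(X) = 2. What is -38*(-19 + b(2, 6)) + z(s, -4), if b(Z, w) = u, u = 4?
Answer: 574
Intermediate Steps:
b(Z, w) = 4
s = -36 (s = -4*9 = -36)
z(l, N) = 4 (z(l, N) = 2 + 2 = 4)
-38*(-19 + b(2, 6)) + z(s, -4) = -38*(-19 + 4) + 4 = -38*(-15) + 4 = 570 + 4 = 574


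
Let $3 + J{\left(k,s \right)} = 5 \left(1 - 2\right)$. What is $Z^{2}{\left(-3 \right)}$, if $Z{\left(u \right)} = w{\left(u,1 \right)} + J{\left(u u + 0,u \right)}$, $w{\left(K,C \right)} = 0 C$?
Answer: $64$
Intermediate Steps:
$J{\left(k,s \right)} = -8$ ($J{\left(k,s \right)} = -3 + 5 \left(1 - 2\right) = -3 + 5 \left(-1\right) = -3 - 5 = -8$)
$w{\left(K,C \right)} = 0$
$Z{\left(u \right)} = -8$ ($Z{\left(u \right)} = 0 - 8 = -8$)
$Z^{2}{\left(-3 \right)} = \left(-8\right)^{2} = 64$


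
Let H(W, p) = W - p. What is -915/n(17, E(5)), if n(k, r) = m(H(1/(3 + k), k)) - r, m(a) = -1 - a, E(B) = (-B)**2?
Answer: 18300/181 ≈ 101.10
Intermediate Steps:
E(B) = B**2
n(k, r) = -1 + k - r - 1/(3 + k) (n(k, r) = (-1 - (1/(3 + k) - k)) - r = (-1 + (k - 1/(3 + k))) - r = (-1 + k - 1/(3 + k)) - r = -1 + k - r - 1/(3 + k))
-915/n(17, E(5)) = -915*(3 + 17)/(-1 + (3 + 17)*(-1 + 17 - 1*5**2)) = -915*20/(-1 + 20*(-1 + 17 - 1*25)) = -915*20/(-1 + 20*(-1 + 17 - 25)) = -915*20/(-1 + 20*(-9)) = -915*20/(-1 - 180) = -915/((1/20)*(-181)) = -915/(-181/20) = -915*(-20/181) = 18300/181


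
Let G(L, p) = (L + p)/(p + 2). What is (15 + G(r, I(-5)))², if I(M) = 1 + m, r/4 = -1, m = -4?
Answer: 484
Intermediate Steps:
r = -4 (r = 4*(-1) = -4)
I(M) = -3 (I(M) = 1 - 4 = -3)
G(L, p) = (L + p)/(2 + p)
(15 + G(r, I(-5)))² = (15 + (-4 - 3)/(2 - 3))² = (15 - 7/(-1))² = (15 - 1*(-7))² = (15 + 7)² = 22² = 484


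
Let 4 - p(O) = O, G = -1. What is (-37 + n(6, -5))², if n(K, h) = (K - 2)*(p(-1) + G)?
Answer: 441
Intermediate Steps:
p(O) = 4 - O
n(K, h) = -8 + 4*K (n(K, h) = (K - 2)*((4 - 1*(-1)) - 1) = (-2 + K)*((4 + 1) - 1) = (-2 + K)*(5 - 1) = (-2 + K)*4 = -8 + 4*K)
(-37 + n(6, -5))² = (-37 + (-8 + 4*6))² = (-37 + (-8 + 24))² = (-37 + 16)² = (-21)² = 441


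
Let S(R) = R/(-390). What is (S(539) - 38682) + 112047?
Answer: 28611811/390 ≈ 73364.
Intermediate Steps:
S(R) = -R/390 (S(R) = R*(-1/390) = -R/390)
(S(539) - 38682) + 112047 = (-1/390*539 - 38682) + 112047 = (-539/390 - 38682) + 112047 = -15086519/390 + 112047 = 28611811/390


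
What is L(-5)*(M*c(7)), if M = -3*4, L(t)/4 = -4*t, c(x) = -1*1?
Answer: 960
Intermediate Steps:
c(x) = -1
L(t) = -16*t (L(t) = 4*(-4*t) = -16*t)
M = -12
L(-5)*(M*c(7)) = (-16*(-5))*(-12*(-1)) = 80*12 = 960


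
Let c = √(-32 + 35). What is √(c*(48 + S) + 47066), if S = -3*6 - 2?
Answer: √(47066 + 28*√3) ≈ 217.06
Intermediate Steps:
c = √3 ≈ 1.7320
S = -20 (S = -18 - 2 = -20)
√(c*(48 + S) + 47066) = √(√3*(48 - 20) + 47066) = √(√3*28 + 47066) = √(28*√3 + 47066) = √(47066 + 28*√3)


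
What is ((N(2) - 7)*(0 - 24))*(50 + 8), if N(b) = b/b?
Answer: 8352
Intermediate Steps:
N(b) = 1
((N(2) - 7)*(0 - 24))*(50 + 8) = ((1 - 7)*(0 - 24))*(50 + 8) = -6*(-24)*58 = 144*58 = 8352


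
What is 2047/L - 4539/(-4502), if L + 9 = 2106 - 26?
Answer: 18615863/9323642 ≈ 1.9966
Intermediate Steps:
L = 2071 (L = -9 + (2106 - 26) = -9 + 2080 = 2071)
2047/L - 4539/(-4502) = 2047/2071 - 4539/(-4502) = 2047*(1/2071) - 4539*(-1/4502) = 2047/2071 + 4539/4502 = 18615863/9323642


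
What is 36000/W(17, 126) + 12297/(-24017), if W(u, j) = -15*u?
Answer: -57849849/408289 ≈ -141.69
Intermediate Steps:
36000/W(17, 126) + 12297/(-24017) = 36000/((-15*17)) + 12297/(-24017) = 36000/(-255) + 12297*(-1/24017) = 36000*(-1/255) - 12297/24017 = -2400/17 - 12297/24017 = -57849849/408289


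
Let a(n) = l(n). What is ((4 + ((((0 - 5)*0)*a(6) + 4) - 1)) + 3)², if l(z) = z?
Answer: 100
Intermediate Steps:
a(n) = n
((4 + ((((0 - 5)*0)*a(6) + 4) - 1)) + 3)² = ((4 + ((((0 - 5)*0)*6 + 4) - 1)) + 3)² = ((4 + ((-5*0*6 + 4) - 1)) + 3)² = ((4 + ((0*6 + 4) - 1)) + 3)² = ((4 + ((0 + 4) - 1)) + 3)² = ((4 + (4 - 1)) + 3)² = ((4 + 3) + 3)² = (7 + 3)² = 10² = 100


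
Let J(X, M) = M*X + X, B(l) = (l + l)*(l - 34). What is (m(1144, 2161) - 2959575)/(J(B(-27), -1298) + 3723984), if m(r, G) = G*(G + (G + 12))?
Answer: -6406199/548334 ≈ -11.683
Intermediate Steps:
B(l) = 2*l*(-34 + l) (B(l) = (2*l)*(-34 + l) = 2*l*(-34 + l))
m(r, G) = G*(12 + 2*G) (m(r, G) = G*(G + (12 + G)) = G*(12 + 2*G))
J(X, M) = X + M*X
(m(1144, 2161) - 2959575)/(J(B(-27), -1298) + 3723984) = (2*2161*(6 + 2161) - 2959575)/((2*(-27)*(-34 - 27))*(1 - 1298) + 3723984) = (2*2161*2167 - 2959575)/((2*(-27)*(-61))*(-1297) + 3723984) = (9365774 - 2959575)/(3294*(-1297) + 3723984) = 6406199/(-4272318 + 3723984) = 6406199/(-548334) = 6406199*(-1/548334) = -6406199/548334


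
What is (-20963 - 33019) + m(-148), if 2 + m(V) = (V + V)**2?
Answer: 33632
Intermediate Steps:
m(V) = -2 + 4*V**2 (m(V) = -2 + (V + V)**2 = -2 + (2*V)**2 = -2 + 4*V**2)
(-20963 - 33019) + m(-148) = (-20963 - 33019) + (-2 + 4*(-148)**2) = -53982 + (-2 + 4*21904) = -53982 + (-2 + 87616) = -53982 + 87614 = 33632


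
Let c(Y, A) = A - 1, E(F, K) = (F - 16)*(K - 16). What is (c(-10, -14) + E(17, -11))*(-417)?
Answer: 17514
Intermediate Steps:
E(F, K) = (-16 + F)*(-16 + K)
c(Y, A) = -1 + A
(c(-10, -14) + E(17, -11))*(-417) = ((-1 - 14) + (256 - 16*17 - 16*(-11) + 17*(-11)))*(-417) = (-15 + (256 - 272 + 176 - 187))*(-417) = (-15 - 27)*(-417) = -42*(-417) = 17514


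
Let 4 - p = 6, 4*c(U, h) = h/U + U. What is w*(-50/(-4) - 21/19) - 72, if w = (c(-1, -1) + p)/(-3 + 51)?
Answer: -66097/912 ≈ -72.475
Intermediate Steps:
c(U, h) = U/4 + h/(4*U) (c(U, h) = (h/U + U)/4 = (U + h/U)/4 = U/4 + h/(4*U))
p = -2 (p = 4 - 1*6 = 4 - 6 = -2)
w = -1/24 (w = ((1/4)*(-1 + (-1)**2)/(-1) - 2)/(-3 + 51) = ((1/4)*(-1)*(-1 + 1) - 2)/48 = ((1/4)*(-1)*0 - 2)*(1/48) = (0 - 2)*(1/48) = -2*1/48 = -1/24 ≈ -0.041667)
w*(-50/(-4) - 21/19) - 72 = -(-50/(-4) - 21/19)/24 - 72 = -(-50*(-1/4) - 21*1/19)/24 - 72 = -(25/2 - 21/19)/24 - 72 = -1/24*433/38 - 72 = -433/912 - 72 = -66097/912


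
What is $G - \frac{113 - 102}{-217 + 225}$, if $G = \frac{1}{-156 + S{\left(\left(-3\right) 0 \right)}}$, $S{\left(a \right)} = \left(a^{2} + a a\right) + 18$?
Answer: $- \frac{763}{552} \approx -1.3822$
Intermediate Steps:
$S{\left(a \right)} = 18 + 2 a^{2}$ ($S{\left(a \right)} = \left(a^{2} + a^{2}\right) + 18 = 2 a^{2} + 18 = 18 + 2 a^{2}$)
$G = - \frac{1}{138}$ ($G = \frac{1}{-156 + \left(18 + 2 \left(\left(-3\right) 0\right)^{2}\right)} = \frac{1}{-156 + \left(18 + 2 \cdot 0^{2}\right)} = \frac{1}{-156 + \left(18 + 2 \cdot 0\right)} = \frac{1}{-156 + \left(18 + 0\right)} = \frac{1}{-156 + 18} = \frac{1}{-138} = - \frac{1}{138} \approx -0.0072464$)
$G - \frac{113 - 102}{-217 + 225} = - \frac{1}{138} - \frac{113 - 102}{-217 + 225} = - \frac{1}{138} - \frac{11}{8} = - \frac{763}{552}$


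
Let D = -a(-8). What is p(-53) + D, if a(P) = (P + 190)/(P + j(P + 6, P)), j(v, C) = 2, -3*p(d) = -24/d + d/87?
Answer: 420322/13833 ≈ 30.385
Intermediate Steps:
p(d) = 8/d - d/261 (p(d) = -(-24/d + d/87)/3 = 8/d - d/261)
a(P) = (190 + P)/(2 + P) (a(P) = (P + 190)/(P + 2) = (190 + P)/(2 + P))
D = 91/3 (D = -(190 - 8)/(2 - 8) = -182/(-6) = -(-1)*182/6 = -1*(-91/3) = 91/3 ≈ 30.333)
p(-53) + D = (8/(-53) - 1/261*(-53)) + 91/3 = (8*(-1/53) + 53/261) + 91/3 = (-8/53 + 53/261) + 91/3 = 721/13833 + 91/3 = 420322/13833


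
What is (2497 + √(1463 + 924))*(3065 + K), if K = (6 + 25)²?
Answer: 10052922 + 4026*√2387 ≈ 1.0250e+7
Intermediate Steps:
K = 961 (K = 31² = 961)
(2497 + √(1463 + 924))*(3065 + K) = (2497 + √(1463 + 924))*(3065 + 961) = (2497 + √2387)*4026 = 10052922 + 4026*√2387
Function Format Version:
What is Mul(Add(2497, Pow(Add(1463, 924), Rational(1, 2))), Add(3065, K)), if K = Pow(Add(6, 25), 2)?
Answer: Add(10052922, Mul(4026, Pow(2387, Rational(1, 2)))) ≈ 1.0250e+7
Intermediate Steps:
K = 961 (K = Pow(31, 2) = 961)
Mul(Add(2497, Pow(Add(1463, 924), Rational(1, 2))), Add(3065, K)) = Mul(Add(2497, Pow(Add(1463, 924), Rational(1, 2))), Add(3065, 961)) = Mul(Add(2497, Pow(2387, Rational(1, 2))), 4026) = Add(10052922, Mul(4026, Pow(2387, Rational(1, 2))))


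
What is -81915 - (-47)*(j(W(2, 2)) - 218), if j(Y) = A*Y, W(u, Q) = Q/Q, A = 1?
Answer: -92114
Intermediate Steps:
W(u, Q) = 1
j(Y) = Y (j(Y) = 1*Y = Y)
-81915 - (-47)*(j(W(2, 2)) - 218) = -81915 - (-47)*(1 - 218) = -81915 - (-47)*(-217) = -81915 - 1*10199 = -81915 - 10199 = -92114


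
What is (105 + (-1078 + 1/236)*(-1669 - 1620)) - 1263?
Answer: 836471335/236 ≈ 3.5444e+6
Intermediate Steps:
(105 + (-1078 + 1/236)*(-1669 - 1620)) - 1263 = (105 + (-1078 + 1/236)*(-3289)) - 1263 = (105 - 254407/236*(-3289)) - 1263 = (105 + 836744623/236) - 1263 = 836769403/236 - 1263 = 836471335/236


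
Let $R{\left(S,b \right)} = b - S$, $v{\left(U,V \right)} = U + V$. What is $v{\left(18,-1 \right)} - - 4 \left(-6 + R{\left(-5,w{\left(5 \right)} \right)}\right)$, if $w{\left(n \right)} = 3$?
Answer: $25$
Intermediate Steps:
$v{\left(18,-1 \right)} - - 4 \left(-6 + R{\left(-5,w{\left(5 \right)} \right)}\right) = \left(18 - 1\right) - - 4 \left(-6 + \left(3 - -5\right)\right) = 17 - - 4 \left(-6 + \left(3 + 5\right)\right) = 17 - - 4 \left(-6 + 8\right) = 17 - \left(-4\right) 2 = 17 - -8 = 17 + 8 = 25$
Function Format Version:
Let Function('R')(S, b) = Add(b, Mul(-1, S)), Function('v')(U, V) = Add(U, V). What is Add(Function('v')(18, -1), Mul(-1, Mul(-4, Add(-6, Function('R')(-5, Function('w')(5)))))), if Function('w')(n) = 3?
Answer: 25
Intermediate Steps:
Add(Function('v')(18, -1), Mul(-1, Mul(-4, Add(-6, Function('R')(-5, Function('w')(5)))))) = Add(Add(18, -1), Mul(-1, Mul(-4, Add(-6, Add(3, Mul(-1, -5)))))) = Add(17, Mul(-1, Mul(-4, Add(-6, Add(3, 5))))) = Add(17, Mul(-1, Mul(-4, Add(-6, 8)))) = Add(17, Mul(-1, Mul(-4, 2))) = Add(17, Mul(-1, -8)) = Add(17, 8) = 25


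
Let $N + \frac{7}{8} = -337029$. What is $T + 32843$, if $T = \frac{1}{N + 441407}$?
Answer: $\frac{27424463339}{835017} \approx 32843.0$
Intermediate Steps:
$N = - \frac{2696239}{8}$ ($N = - \frac{7}{8} - 337029 = - \frac{2696239}{8} \approx -3.3703 \cdot 10^{5}$)
$T = \frac{8}{835017}$ ($T = \frac{1}{- \frac{2696239}{8} + 441407} = \frac{1}{\frac{835017}{8}} = \frac{8}{835017} \approx 9.5806 \cdot 10^{-6}$)
$T + 32843 = \frac{8}{835017} + 32843 = \frac{27424463339}{835017}$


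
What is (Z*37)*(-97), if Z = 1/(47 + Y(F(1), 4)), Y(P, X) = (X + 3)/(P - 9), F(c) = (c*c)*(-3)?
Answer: -43068/557 ≈ -77.321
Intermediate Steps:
F(c) = -3*c² (F(c) = c²*(-3) = -3*c²)
Y(P, X) = (3 + X)/(-9 + P)
Z = 12/557 (Z = 1/(47 + (3 + 4)/(-9 - 3*1²)) = 1/(47 + 7/(-9 - 3*1)) = 1/(47 + 7/(-9 - 3)) = 1/(47 + 7/(-12)) = 1/(47 - 1/12*7) = 1/(47 - 7/12) = 1/(557/12) = 12/557 ≈ 0.021544)
(Z*37)*(-97) = ((12/557)*37)*(-97) = (444/557)*(-97) = -43068/557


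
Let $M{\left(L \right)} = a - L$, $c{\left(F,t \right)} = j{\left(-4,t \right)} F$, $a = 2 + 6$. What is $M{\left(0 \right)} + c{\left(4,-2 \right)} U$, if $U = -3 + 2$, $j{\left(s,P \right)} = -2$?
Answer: $16$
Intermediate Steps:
$a = 8$
$c{\left(F,t \right)} = - 2 F$
$U = -1$
$M{\left(L \right)} = 8 - L$
$M{\left(0 \right)} + c{\left(4,-2 \right)} U = \left(8 - 0\right) + \left(-2\right) 4 \left(-1\right) = \left(8 + 0\right) - -8 = 8 + 8 = 16$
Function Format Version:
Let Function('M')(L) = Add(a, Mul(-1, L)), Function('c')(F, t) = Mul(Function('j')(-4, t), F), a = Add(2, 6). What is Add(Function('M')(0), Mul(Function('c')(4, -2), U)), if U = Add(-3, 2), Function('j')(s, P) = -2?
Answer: 16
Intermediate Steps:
a = 8
Function('c')(F, t) = Mul(-2, F)
U = -1
Function('M')(L) = Add(8, Mul(-1, L))
Add(Function('M')(0), Mul(Function('c')(4, -2), U)) = Add(Add(8, Mul(-1, 0)), Mul(Mul(-2, 4), -1)) = Add(Add(8, 0), Mul(-8, -1)) = Add(8, 8) = 16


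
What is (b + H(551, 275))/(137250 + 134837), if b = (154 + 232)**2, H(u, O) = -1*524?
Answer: 2216/4061 ≈ 0.54568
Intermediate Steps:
H(u, O) = -524
b = 148996 (b = 386**2 = 148996)
(b + H(551, 275))/(137250 + 134837) = (148996 - 524)/(137250 + 134837) = 148472/272087 = 148472*(1/272087) = 2216/4061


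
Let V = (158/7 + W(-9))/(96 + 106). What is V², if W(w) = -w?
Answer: 48841/1999396 ≈ 0.024428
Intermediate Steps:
V = 221/1414 (V = (158/7 - 1*(-9))/(96 + 106) = (158*(⅐) + 9)/202 = (158/7 + 9)*(1/202) = (221/7)*(1/202) = 221/1414 ≈ 0.15629)
V² = (221/1414)² = 48841/1999396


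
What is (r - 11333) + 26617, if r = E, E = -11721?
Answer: 3563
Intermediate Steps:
r = -11721
(r - 11333) + 26617 = (-11721 - 11333) + 26617 = -23054 + 26617 = 3563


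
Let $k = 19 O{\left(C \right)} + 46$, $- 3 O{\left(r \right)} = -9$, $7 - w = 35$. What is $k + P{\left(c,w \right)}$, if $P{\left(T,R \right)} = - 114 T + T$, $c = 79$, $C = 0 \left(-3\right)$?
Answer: $-8824$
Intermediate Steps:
$C = 0$
$w = -28$ ($w = 7 - 35 = -28$)
$P{\left(T,R \right)} = - 113 T$
$O{\left(r \right)} = 3$ ($O{\left(r \right)} = \left(- \frac{1}{3}\right) \left(-9\right) = 3$)
$k = 103$ ($k = 19 \cdot 3 + 46 = 57 + 46 = 103$)
$k + P{\left(c,w \right)} = 103 - 8927 = -8824$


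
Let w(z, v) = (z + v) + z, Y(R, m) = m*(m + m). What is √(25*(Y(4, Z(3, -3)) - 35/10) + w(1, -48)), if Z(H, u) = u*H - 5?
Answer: √38666/2 ≈ 98.318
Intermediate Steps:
Z(H, u) = -5 + H*u (Z(H, u) = H*u - 5 = -5 + H*u)
Y(R, m) = 2*m² (Y(R, m) = m*(2*m) = 2*m²)
w(z, v) = v + 2*z (w(z, v) = (v + z) + z = v + 2*z)
√(25*(Y(4, Z(3, -3)) - 35/10) + w(1, -48)) = √(25*(2*(-5 + 3*(-3))² - 35/10) + (-48 + 2*1)) = √(25*(2*(-5 - 9)² - 35*⅒) + (-48 + 2)) = √(25*(2*(-14)² - 7/2) - 46) = √(25*(2*196 - 7/2) - 46) = √(25*(392 - 7/2) - 46) = √(25*(777/2) - 46) = √(19425/2 - 46) = √(19333/2) = √38666/2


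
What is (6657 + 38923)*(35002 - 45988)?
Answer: -500741880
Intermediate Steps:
(6657 + 38923)*(35002 - 45988) = 45580*(-10986) = -500741880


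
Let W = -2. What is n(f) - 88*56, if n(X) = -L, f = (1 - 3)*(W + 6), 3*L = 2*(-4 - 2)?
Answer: -4924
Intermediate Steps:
L = -4 (L = (2*(-4 - 2))/3 = (2*(-6))/3 = (⅓)*(-12) = -4)
f = -8 (f = (1 - 3)*(-2 + 6) = -2*4 = -8)
n(X) = 4 (n(X) = -1*(-4) = 4)
n(f) - 88*56 = 4 - 88*56 = 4 - 4928 = -4924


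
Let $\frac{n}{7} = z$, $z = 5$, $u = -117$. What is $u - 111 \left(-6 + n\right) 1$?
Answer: $-3336$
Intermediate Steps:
$n = 35$ ($n = 7 \cdot 5 = 35$)
$u - 111 \left(-6 + n\right) 1 = -117 - 111 \left(-6 + 35\right) 1 = -117 - 111 \cdot 29 \cdot 1 = -117 - 3219 = -3336$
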